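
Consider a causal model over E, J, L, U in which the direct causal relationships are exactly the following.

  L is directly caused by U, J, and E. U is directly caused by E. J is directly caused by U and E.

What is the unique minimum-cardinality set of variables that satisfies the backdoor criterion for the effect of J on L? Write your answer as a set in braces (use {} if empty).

Variables eligible for adjustment (non-descendants of J, excluding J and L): {E, U}.
Backdoor paths from J to L:
  P1: J <- E -> U -> L
  P2: J <- E -> L
  P3: J <- U <- E -> L
  P4: J <- U -> L
The empty set is not sufficient: P1 (J <- E -> U -> L) has no collider blocking it and no conditioned non-collider, so it is open.
Try {E, U}:
  P1: blocked at fork node E ∈ conditioning set.
  P2: blocked at fork node E ∈ conditioning set.
  P3: blocked at chain node U ∈ conditioning set.
  P4: blocked at fork node U ∈ conditioning set.
{E, U} contains no descendant of J and blocks every backdoor path.
Every element of {E, U} is needed (dropping E leaves P2 open; dropping U leaves P4 open), so no proper subset is valid.
Among all size-2 subsets of the eligible variables, only {E, U} blocks every backdoor path, so it is the unique smallest valid adjustment set.

{E, U}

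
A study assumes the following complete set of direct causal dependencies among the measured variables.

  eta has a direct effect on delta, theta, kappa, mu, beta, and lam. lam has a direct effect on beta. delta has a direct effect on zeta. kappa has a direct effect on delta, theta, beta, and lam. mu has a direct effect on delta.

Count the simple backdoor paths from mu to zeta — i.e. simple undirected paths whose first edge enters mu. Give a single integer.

A backdoor path from mu to zeta is any simple undirected path whose first edge points into mu (i.e. leaves mu via a parent).
Parents of mu: {eta}.
Enumerating:
  P1: mu <- eta -> kappa -> delta -> zeta
  P2: mu <- eta -> delta -> zeta
  P3: mu <- eta -> theta <- kappa -> delta -> zeta
  P4: mu <- eta -> lam <- kappa -> delta -> zeta
  P5: mu <- eta -> lam -> beta <- kappa -> delta -> zeta
  P6: mu <- eta -> beta <- kappa -> delta -> zeta
  P7: mu <- eta -> beta <- lam <- kappa -> delta -> zeta
That exhausts the simple backdoor paths. Count: 7.

7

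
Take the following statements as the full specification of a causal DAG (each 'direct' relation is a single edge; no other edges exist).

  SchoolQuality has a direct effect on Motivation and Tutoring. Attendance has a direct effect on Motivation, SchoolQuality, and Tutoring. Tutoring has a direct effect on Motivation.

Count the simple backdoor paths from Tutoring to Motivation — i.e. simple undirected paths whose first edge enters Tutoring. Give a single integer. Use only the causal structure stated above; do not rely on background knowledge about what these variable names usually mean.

4

A backdoor path from Tutoring to Motivation is any simple undirected path whose first edge points into Tutoring (i.e. leaves Tutoring via a parent).
Parents of Tutoring: {Attendance, SchoolQuality}.
Enumerating:
  P1: Tutoring <- Attendance -> SchoolQuality -> Motivation
  P2: Tutoring <- Attendance -> Motivation
  P3: Tutoring <- SchoolQuality <- Attendance -> Motivation
  P4: Tutoring <- SchoolQuality -> Motivation
That exhausts the simple backdoor paths. Count: 4.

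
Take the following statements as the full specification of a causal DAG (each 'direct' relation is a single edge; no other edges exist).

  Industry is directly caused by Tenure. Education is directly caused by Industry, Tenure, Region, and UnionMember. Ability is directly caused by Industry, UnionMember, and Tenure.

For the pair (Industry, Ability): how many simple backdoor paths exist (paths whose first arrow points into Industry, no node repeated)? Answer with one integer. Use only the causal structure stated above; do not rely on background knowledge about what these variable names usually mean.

A backdoor path from Industry to Ability is any simple undirected path whose first edge points into Industry (i.e. leaves Industry via a parent).
Parents of Industry: {Tenure}.
Enumerating:
  P1: Industry <- Tenure -> Education <- UnionMember -> Ability
  P2: Industry <- Tenure -> Ability
That exhausts the simple backdoor paths. Count: 2.

2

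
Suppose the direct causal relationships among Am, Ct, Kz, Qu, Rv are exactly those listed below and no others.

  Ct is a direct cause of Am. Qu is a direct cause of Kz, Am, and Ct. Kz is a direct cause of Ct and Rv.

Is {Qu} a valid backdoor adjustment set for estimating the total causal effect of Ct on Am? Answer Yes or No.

Backdoor paths from Ct to Am (paths whose first edge points into Ct):
  P1: Ct <- Qu -> Am
  P2: Ct <- Kz <- Qu -> Am
Condition 1 (no descendant of Ct in the set): holds — descendants of Ct are {Am}; none are in {Qu}.
Condition 2 (every backdoor path blocked by {Qu}):
  P1: blocked at fork node Qu ∈ conditioning set.
  P2: blocked at fork node Qu ∈ conditioning set.
{Qu} satisfies the backdoor criterion.

Yes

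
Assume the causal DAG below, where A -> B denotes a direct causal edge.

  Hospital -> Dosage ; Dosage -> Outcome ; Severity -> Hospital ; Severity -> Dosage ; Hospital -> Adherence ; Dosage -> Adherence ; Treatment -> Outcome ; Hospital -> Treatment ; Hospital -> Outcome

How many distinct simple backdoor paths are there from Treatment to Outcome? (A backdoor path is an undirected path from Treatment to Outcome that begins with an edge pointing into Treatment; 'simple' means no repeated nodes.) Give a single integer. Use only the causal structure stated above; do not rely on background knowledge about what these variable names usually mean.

A backdoor path from Treatment to Outcome is any simple undirected path whose first edge points into Treatment (i.e. leaves Treatment via a parent).
Parents of Treatment: {Hospital}.
Enumerating:
  P1: Treatment <- Hospital <- Severity -> Dosage -> Outcome
  P2: Treatment <- Hospital -> Dosage -> Outcome
  P3: Treatment <- Hospital -> Adherence <- Dosage -> Outcome
  P4: Treatment <- Hospital -> Outcome
That exhausts the simple backdoor paths. Count: 4.

4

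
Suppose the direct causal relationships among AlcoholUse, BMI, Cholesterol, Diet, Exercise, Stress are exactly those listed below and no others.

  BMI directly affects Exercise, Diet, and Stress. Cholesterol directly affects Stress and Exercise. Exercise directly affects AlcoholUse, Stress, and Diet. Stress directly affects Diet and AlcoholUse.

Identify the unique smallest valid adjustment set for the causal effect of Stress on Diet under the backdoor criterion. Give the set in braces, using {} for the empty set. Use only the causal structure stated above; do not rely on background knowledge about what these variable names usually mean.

Variables eligible for adjustment (non-descendants of Stress, excluding Stress and Diet): {BMI, Cholesterol, Exercise}.
Backdoor paths from Stress to Diet:
  P1: Stress <- Cholesterol -> Exercise <- BMI -> Diet
  P2: Stress <- Cholesterol -> Exercise -> Diet
  P3: Stress <- BMI -> Exercise -> Diet
  P4: Stress <- BMI -> Diet
  P5: Stress <- Exercise <- BMI -> Diet
  P6: Stress <- Exercise -> Diet
The empty set is not sufficient: P2 (Stress <- Cholesterol -> Exercise -> Diet) has no collider blocking it and no conditioned non-collider, so it is open.
Try {BMI, Exercise}:
  P1: blocked at fork node BMI ∈ conditioning set.
  P2: blocked at chain node Exercise ∈ conditioning set.
  P3: blocked at fork node BMI ∈ conditioning set.
  P4: blocked at fork node BMI ∈ conditioning set.
  P5: blocked at chain node Exercise ∈ conditioning set.
  P6: blocked at fork node Exercise ∈ conditioning set.
{BMI, Exercise} contains no descendant of Stress and blocks every backdoor path.
Every element of {BMI, Exercise} is needed (dropping BMI leaves P1 open; dropping Exercise leaves P2 open), so no proper subset is valid.
Among all size-2 subsets of the eligible variables, only {BMI, Exercise} blocks every backdoor path, so it is the unique smallest valid adjustment set.

{BMI, Exercise}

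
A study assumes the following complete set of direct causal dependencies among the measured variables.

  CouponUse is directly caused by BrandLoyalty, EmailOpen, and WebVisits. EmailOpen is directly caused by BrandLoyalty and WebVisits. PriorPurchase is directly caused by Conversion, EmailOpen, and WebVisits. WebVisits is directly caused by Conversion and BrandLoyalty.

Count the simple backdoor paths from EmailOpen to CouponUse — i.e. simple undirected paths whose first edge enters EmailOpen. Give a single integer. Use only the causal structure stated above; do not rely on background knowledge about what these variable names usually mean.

4

A backdoor path from EmailOpen to CouponUse is any simple undirected path whose first edge points into EmailOpen (i.e. leaves EmailOpen via a parent).
Parents of EmailOpen: {BrandLoyalty, WebVisits}.
Enumerating:
  P1: EmailOpen <- BrandLoyalty -> WebVisits -> CouponUse
  P2: EmailOpen <- BrandLoyalty -> CouponUse
  P3: EmailOpen <- WebVisits <- BrandLoyalty -> CouponUse
  P4: EmailOpen <- WebVisits -> CouponUse
That exhausts the simple backdoor paths. Count: 4.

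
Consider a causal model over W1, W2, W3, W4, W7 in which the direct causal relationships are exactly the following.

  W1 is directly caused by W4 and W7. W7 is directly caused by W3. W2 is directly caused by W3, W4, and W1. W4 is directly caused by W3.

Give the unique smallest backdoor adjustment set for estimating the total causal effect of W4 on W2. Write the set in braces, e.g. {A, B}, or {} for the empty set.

Variables eligible for adjustment (non-descendants of W4, excluding W4 and W2): {W3, W7}.
Backdoor paths from W4 to W2:
  P1: W4 <- W3 -> W7 -> W1 -> W2
  P2: W4 <- W3 -> W2
The empty set is not sufficient: P1 (W4 <- W3 -> W7 -> W1 -> W2) has no collider blocking it and no conditioned non-collider, so it is open.
Try {W3}:
  P1: blocked at fork node W3 ∈ conditioning set.
  P2: blocked at fork node W3 ∈ conditioning set.
{W3} contains no descendant of W4 and blocks every backdoor path.
No other singleton works — e.g. {W7} leaves P2 open — so {W3} is the unique smallest valid adjustment set.

{W3}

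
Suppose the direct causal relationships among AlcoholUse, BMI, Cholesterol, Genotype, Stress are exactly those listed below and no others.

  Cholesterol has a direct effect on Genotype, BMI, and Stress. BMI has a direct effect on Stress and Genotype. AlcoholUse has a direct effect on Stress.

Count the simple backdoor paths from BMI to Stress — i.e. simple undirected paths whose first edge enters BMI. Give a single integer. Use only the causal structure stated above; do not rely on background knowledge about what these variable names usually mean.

1

A backdoor path from BMI to Stress is any simple undirected path whose first edge points into BMI (i.e. leaves BMI via a parent).
Parents of BMI: {Cholesterol}.
Enumerating:
  P1: BMI <- Cholesterol -> Stress
That exhausts the simple backdoor paths. Count: 1.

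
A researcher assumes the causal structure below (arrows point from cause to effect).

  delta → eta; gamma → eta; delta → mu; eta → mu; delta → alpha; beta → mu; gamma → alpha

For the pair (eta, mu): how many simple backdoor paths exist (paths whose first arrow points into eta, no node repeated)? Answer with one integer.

2

A backdoor path from eta to mu is any simple undirected path whose first edge points into eta (i.e. leaves eta via a parent).
Parents of eta: {delta, gamma}.
Enumerating:
  P1: eta <- gamma -> alpha <- delta -> mu
  P2: eta <- delta -> mu
That exhausts the simple backdoor paths. Count: 2.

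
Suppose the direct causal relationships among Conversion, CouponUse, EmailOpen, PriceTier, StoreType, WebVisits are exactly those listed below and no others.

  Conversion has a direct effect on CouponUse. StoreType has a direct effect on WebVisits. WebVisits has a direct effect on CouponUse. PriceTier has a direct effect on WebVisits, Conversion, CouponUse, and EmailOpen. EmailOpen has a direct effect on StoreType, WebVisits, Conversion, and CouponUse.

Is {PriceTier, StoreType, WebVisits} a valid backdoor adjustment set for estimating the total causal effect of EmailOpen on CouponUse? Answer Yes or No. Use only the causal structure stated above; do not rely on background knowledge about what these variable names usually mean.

No

Backdoor paths from EmailOpen to CouponUse (paths whose first edge points into EmailOpen):
  P1: EmailOpen <- PriceTier -> WebVisits -> CouponUse
  P2: EmailOpen <- PriceTier -> Conversion -> CouponUse
  P3: EmailOpen <- PriceTier -> CouponUse
Condition 1 (no descendant of EmailOpen in the set): FAILS — StoreType and WebVisits are descendants of EmailOpen.
Condition 2 (every backdoor path blocked by {PriceTier, StoreType, WebVisits}):
  P1: blocked at fork node PriceTier ∈ conditioning set.
  P2: blocked at fork node PriceTier ∈ conditioning set.
  P3: blocked at fork node PriceTier ∈ conditioning set.
{PriceTier, StoreType, WebVisits} does not satisfy the backdoor criterion.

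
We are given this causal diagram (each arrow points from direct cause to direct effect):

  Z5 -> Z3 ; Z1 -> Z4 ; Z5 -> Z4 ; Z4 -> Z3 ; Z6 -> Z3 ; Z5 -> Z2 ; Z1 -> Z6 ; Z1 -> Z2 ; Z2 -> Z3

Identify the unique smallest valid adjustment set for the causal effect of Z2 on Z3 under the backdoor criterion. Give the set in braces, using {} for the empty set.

{Z1, Z5}

Variables eligible for adjustment (non-descendants of Z2, excluding Z2 and Z3): {Z1, Z4, Z5, Z6}.
Backdoor paths from Z2 to Z3:
  P1: Z2 <- Z1 -> Z4 <- Z5 -> Z3
  P2: Z2 <- Z1 -> Z4 -> Z3
  P3: Z2 <- Z1 -> Z6 -> Z3
  P4: Z2 <- Z5 -> Z4 <- Z1 -> Z6 -> Z3
  P5: Z2 <- Z5 -> Z4 -> Z3
  P6: Z2 <- Z5 -> Z3
The empty set is not sufficient: P2 (Z2 <- Z1 -> Z4 -> Z3) has no collider blocking it and no conditioned non-collider, so it is open.
Try {Z1, Z5}:
  P1: blocked at fork node Z1 ∈ conditioning set.
  P2: blocked at fork node Z1 ∈ conditioning set.
  P3: blocked at fork node Z1 ∈ conditioning set.
  P4: blocked at fork node Z5 ∈ conditioning set.
  P5: blocked at fork node Z5 ∈ conditioning set.
  P6: blocked at fork node Z5 ∈ conditioning set.
{Z1, Z5} contains no descendant of Z2 and blocks every backdoor path.
Every element of {Z1, Z5} is needed (dropping Z1 leaves P2 open; dropping Z5 leaves P5 open), so no proper subset is valid.
Among all size-2 subsets of the eligible variables, only {Z1, Z5} blocks every backdoor path, so it is the unique smallest valid adjustment set.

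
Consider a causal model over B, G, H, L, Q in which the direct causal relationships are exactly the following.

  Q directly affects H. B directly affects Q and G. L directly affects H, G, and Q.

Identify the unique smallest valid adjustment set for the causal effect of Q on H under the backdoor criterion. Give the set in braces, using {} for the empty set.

Variables eligible for adjustment (non-descendants of Q, excluding Q and H): {B, G, L}.
Backdoor paths from Q to H:
  P1: Q <- B -> G <- L -> H
  P2: Q <- L -> H
The empty set is not sufficient: P2 (Q <- L -> H) has no collider blocking it and no conditioned non-collider, so it is open.
Try {L}:
  P1: blocked at collider G (neither it nor any descendant is in the conditioning set).
  P2: blocked at fork node L ∈ conditioning set.
{L} contains no descendant of Q and blocks every backdoor path.
No other singleton works — e.g. {B} leaves P2 open — so {L} is the unique smallest valid adjustment set.

{L}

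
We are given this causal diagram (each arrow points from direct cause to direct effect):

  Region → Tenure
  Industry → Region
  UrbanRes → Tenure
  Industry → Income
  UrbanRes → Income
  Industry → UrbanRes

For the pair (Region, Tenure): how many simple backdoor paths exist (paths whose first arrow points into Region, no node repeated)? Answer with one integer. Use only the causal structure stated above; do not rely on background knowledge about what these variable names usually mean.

2

A backdoor path from Region to Tenure is any simple undirected path whose first edge points into Region (i.e. leaves Region via a parent).
Parents of Region: {Industry}.
Enumerating:
  P1: Region <- Industry -> UrbanRes -> Tenure
  P2: Region <- Industry -> Income <- UrbanRes -> Tenure
That exhausts the simple backdoor paths. Count: 2.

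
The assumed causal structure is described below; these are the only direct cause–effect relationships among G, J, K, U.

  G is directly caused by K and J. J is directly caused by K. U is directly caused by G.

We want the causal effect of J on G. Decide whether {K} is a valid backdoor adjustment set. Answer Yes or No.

Backdoor paths from J to G (paths whose first edge points into J):
  P1: J <- K -> G
Condition 1 (no descendant of J in the set): holds — descendants of J are {G, U}; none are in {K}.
Condition 2 (every backdoor path blocked by {K}):
  P1: blocked at fork node K ∈ conditioning set.
{K} satisfies the backdoor criterion.

Yes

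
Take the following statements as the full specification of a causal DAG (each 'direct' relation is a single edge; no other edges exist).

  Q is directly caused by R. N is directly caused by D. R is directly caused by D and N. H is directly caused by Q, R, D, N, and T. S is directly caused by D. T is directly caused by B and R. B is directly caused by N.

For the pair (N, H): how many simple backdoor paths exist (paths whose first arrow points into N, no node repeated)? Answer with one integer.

4

A backdoor path from N to H is any simple undirected path whose first edge points into N (i.e. leaves N via a parent).
Parents of N: {D}.
Enumerating:
  P1: N <- D -> R -> Q -> H
  P2: N <- D -> R -> T -> H
  P3: N <- D -> R -> H
  P4: N <- D -> H
That exhausts the simple backdoor paths. Count: 4.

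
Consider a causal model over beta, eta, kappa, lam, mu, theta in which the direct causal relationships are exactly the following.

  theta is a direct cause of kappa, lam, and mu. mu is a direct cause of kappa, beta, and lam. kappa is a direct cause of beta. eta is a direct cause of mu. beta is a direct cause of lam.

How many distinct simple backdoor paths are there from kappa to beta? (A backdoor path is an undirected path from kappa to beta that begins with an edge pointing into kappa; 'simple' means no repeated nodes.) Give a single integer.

7

A backdoor path from kappa to beta is any simple undirected path whose first edge points into kappa (i.e. leaves kappa via a parent).
Parents of kappa: {mu, theta}.
Enumerating:
  P1: kappa <- theta -> mu -> beta
  P2: kappa <- theta -> mu -> lam <- beta
  P3: kappa <- theta -> lam <- mu -> beta
  P4: kappa <- theta -> lam <- beta
  P5: kappa <- mu <- theta -> lam <- beta
  P6: kappa <- mu -> beta
  P7: kappa <- mu -> lam <- beta
That exhausts the simple backdoor paths. Count: 7.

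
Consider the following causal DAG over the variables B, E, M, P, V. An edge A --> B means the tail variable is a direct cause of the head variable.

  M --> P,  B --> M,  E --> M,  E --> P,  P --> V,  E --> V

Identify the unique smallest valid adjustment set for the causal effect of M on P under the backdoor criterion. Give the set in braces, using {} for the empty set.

{E}

Variables eligible for adjustment (non-descendants of M, excluding M and P): {B, E}.
Backdoor paths from M to P:
  P1: M <- E -> P
  P2: M <- E -> V <- P
The empty set is not sufficient: P1 (M <- E -> P) has no collider blocking it and no conditioned non-collider, so it is open.
Try {E}:
  P1: blocked at fork node E ∈ conditioning set.
  P2: blocked at fork node E ∈ conditioning set.
{E} contains no descendant of M and blocks every backdoor path.
No other singleton works — e.g. {B} leaves P1 open — so {E} is the unique smallest valid adjustment set.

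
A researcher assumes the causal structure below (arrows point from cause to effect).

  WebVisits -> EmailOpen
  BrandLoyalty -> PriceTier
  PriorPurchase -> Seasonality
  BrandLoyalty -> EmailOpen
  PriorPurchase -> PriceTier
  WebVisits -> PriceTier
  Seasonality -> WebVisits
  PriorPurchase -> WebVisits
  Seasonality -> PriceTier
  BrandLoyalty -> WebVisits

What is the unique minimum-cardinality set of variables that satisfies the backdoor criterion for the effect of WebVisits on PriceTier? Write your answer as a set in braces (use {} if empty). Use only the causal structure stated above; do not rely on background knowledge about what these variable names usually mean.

Variables eligible for adjustment (non-descendants of WebVisits, excluding WebVisits and PriceTier): {BrandLoyalty, PriorPurchase, Seasonality}.
Backdoor paths from WebVisits to PriceTier:
  P1: WebVisits <- PriorPurchase -> Seasonality -> PriceTier
  P2: WebVisits <- PriorPurchase -> PriceTier
  P3: WebVisits <- BrandLoyalty -> PriceTier
  P4: WebVisits <- Seasonality <- PriorPurchase -> PriceTier
  P5: WebVisits <- Seasonality -> PriceTier
The empty set is not sufficient: P1 (WebVisits <- PriorPurchase -> Seasonality -> PriceTier) has no collider blocking it and no conditioned non-collider, so it is open.
Try {BrandLoyalty, PriorPurchase, Seasonality}:
  P1: blocked at fork node PriorPurchase ∈ conditioning set.
  P2: blocked at fork node PriorPurchase ∈ conditioning set.
  P3: blocked at fork node BrandLoyalty ∈ conditioning set.
  P4: blocked at chain node Seasonality ∈ conditioning set.
  P5: blocked at fork node Seasonality ∈ conditioning set.
{BrandLoyalty, PriorPurchase, Seasonality} contains no descendant of WebVisits and blocks every backdoor path.
Every element of {BrandLoyalty, PriorPurchase, Seasonality} is needed (dropping BrandLoyalty leaves P3 open; dropping PriorPurchase leaves P2 open; dropping Seasonality leaves P5 open), so no proper subset is valid.
Among all size-3 subsets of the eligible variables, only {BrandLoyalty, PriorPurchase, Seasonality} blocks every backdoor path, so it is the unique smallest valid adjustment set.

{BrandLoyalty, PriorPurchase, Seasonality}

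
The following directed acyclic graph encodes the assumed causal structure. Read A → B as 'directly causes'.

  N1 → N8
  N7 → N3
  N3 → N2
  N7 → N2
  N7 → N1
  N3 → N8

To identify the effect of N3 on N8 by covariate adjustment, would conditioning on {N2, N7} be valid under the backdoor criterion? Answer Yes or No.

Backdoor paths from N3 to N8 (paths whose first edge points into N3):
  P1: N3 <- N7 -> N1 -> N8
Condition 1 (no descendant of N3 in the set): FAILS — N2 is a descendant of N3.
Condition 2 (every backdoor path blocked by {N2, N7}):
  P1: blocked at fork node N7 ∈ conditioning set.
{N2, N7} does not satisfy the backdoor criterion.

No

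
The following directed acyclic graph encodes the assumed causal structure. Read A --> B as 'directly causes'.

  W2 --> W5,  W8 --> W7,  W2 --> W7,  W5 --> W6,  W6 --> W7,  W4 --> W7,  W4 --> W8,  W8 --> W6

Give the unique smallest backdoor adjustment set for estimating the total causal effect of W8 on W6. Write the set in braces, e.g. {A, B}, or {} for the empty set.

{}

Variables eligible for adjustment (non-descendants of W8, excluding W8 and W6): {W2, W4, W5}.
Backdoor paths from W8 to W6:
  P1: W8 <- W4 -> W7 <- W2 -> W5 -> W6
  P2: W8 <- W4 -> W7 <- W6
Each backdoor path contains an unconditioned collider, so every path is already blocked with the empty conditioning set:
  P1: blocked at collider W7 (neither it nor any descendant is in the conditioning set).
  P2: blocked at collider W7 (neither it nor any descendant is in the conditioning set).
The empty set is therefore the unique smallest valid set.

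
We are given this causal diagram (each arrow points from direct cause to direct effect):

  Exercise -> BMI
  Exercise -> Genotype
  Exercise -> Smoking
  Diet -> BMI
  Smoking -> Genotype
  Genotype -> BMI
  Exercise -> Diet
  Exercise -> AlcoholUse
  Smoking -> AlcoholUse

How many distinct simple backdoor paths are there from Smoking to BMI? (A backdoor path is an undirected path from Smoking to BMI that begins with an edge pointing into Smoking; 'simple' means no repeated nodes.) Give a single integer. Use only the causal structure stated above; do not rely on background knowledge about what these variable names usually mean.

A backdoor path from Smoking to BMI is any simple undirected path whose first edge points into Smoking (i.e. leaves Smoking via a parent).
Parents of Smoking: {Exercise}.
Enumerating:
  P1: Smoking <- Exercise -> Diet -> BMI
  P2: Smoking <- Exercise -> Genotype -> BMI
  P3: Smoking <- Exercise -> BMI
That exhausts the simple backdoor paths. Count: 3.

3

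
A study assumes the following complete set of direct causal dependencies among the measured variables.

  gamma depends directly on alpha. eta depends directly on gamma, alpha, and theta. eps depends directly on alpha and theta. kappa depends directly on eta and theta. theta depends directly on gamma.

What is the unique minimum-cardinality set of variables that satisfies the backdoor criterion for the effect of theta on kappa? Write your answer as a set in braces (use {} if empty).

Variables eligible for adjustment (non-descendants of theta, excluding theta and kappa): {alpha, gamma}.
Backdoor paths from theta to kappa:
  P1: theta <- gamma <- alpha -> eta -> kappa
  P2: theta <- gamma -> eta -> kappa
The empty set is not sufficient: P1 (theta <- gamma <- alpha -> eta -> kappa) has no collider blocking it and no conditioned non-collider, so it is open.
Try {gamma}:
  P1: blocked at chain node gamma ∈ conditioning set.
  P2: blocked at fork node gamma ∈ conditioning set.
{gamma} contains no descendant of theta and blocks every backdoor path.
No other singleton works — e.g. {alpha} leaves P2 open — so {gamma} is the unique smallest valid adjustment set.

{gamma}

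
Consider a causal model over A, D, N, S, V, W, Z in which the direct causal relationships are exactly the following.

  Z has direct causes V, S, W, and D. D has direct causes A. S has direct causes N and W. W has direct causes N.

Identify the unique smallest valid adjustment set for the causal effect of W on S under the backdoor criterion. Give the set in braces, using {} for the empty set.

Variables eligible for adjustment (non-descendants of W, excluding W and S): {A, D, N, V}.
Backdoor paths from W to S:
  P1: W <- N -> S
The empty set is not sufficient: P1 (W <- N -> S) has no collider blocking it and no conditioned non-collider, so it is open.
Try {N}:
  P1: blocked at fork node N ∈ conditioning set.
{N} contains no descendant of W and blocks every backdoor path.
No other singleton works — e.g. {A} leaves P1 open — so {N} is the unique smallest valid adjustment set.

{N}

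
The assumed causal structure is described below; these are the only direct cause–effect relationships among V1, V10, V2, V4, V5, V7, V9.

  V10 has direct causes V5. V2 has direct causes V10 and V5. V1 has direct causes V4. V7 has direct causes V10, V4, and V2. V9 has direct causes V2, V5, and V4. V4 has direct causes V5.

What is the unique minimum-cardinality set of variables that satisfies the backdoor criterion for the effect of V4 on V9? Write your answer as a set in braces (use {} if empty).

{V5}

Variables eligible for adjustment (non-descendants of V4, excluding V4 and V9): {V10, V2, V5}.
Backdoor paths from V4 to V9:
  P1: V4 <- V5 -> V10 -> V2 -> V9
  P2: V4 <- V5 -> V10 -> V7 <- V2 -> V9
  P3: V4 <- V5 -> V2 -> V9
  P4: V4 <- V5 -> V9
The empty set is not sufficient: P1 (V4 <- V5 -> V10 -> V2 -> V9) has no collider blocking it and no conditioned non-collider, so it is open.
Try {V5}:
  P1: blocked at fork node V5 ∈ conditioning set.
  P2: blocked at fork node V5 ∈ conditioning set.
  P3: blocked at fork node V5 ∈ conditioning set.
  P4: blocked at fork node V5 ∈ conditioning set.
{V5} contains no descendant of V4 and blocks every backdoor path.
No other singleton works — e.g. {V10} leaves P3 open — so {V5} is the unique smallest valid adjustment set.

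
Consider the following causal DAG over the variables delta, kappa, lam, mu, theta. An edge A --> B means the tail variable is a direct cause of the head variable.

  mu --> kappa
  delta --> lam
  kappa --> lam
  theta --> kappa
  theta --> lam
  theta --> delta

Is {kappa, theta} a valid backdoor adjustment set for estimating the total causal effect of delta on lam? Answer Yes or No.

Backdoor paths from delta to lam (paths whose first edge points into delta):
  P1: delta <- theta -> kappa -> lam
  P2: delta <- theta -> lam
Condition 1 (no descendant of delta in the set): holds — descendants of delta are {lam}; none are in {kappa, theta}.
Condition 2 (every backdoor path blocked by {kappa, theta}):
  P1: blocked at fork node theta ∈ conditioning set.
  P2: blocked at fork node theta ∈ conditioning set.
{kappa, theta} satisfies the backdoor criterion.

Yes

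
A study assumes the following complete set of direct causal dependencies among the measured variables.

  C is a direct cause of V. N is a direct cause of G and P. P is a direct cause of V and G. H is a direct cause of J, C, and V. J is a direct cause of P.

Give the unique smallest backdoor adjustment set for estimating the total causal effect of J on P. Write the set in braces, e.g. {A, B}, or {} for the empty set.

Variables eligible for adjustment (non-descendants of J, excluding J and P): {C, H, N}.
Backdoor paths from J to P:
  P1: J <- H -> C -> V <- P
  P2: J <- H -> V <- P
Each backdoor path contains an unconditioned collider, so every path is already blocked with the empty conditioning set:
  P1: blocked at collider V (neither it nor any descendant is in the conditioning set).
  P2: blocked at collider V (neither it nor any descendant is in the conditioning set).
The empty set is therefore the unique smallest valid set.

{}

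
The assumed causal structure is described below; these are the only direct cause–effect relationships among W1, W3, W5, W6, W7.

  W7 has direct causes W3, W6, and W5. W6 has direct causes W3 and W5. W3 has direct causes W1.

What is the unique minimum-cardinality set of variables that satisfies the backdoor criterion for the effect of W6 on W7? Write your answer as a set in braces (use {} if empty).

Variables eligible for adjustment (non-descendants of W6, excluding W6 and W7): {W1, W3, W5}.
Backdoor paths from W6 to W7:
  P1: W6 <- W5 -> W7
  P2: W6 <- W3 -> W7
The empty set is not sufficient: P1 (W6 <- W5 -> W7) has no collider blocking it and no conditioned non-collider, so it is open.
Try {W3, W5}:
  P1: blocked at fork node W5 ∈ conditioning set.
  P2: blocked at fork node W3 ∈ conditioning set.
{W3, W5} contains no descendant of W6 and blocks every backdoor path.
Every element of {W3, W5} is needed (dropping W3 leaves P2 open; dropping W5 leaves P1 open), so no proper subset is valid.
Among all size-2 subsets of the eligible variables, only {W3, W5} blocks every backdoor path, so it is the unique smallest valid adjustment set.

{W3, W5}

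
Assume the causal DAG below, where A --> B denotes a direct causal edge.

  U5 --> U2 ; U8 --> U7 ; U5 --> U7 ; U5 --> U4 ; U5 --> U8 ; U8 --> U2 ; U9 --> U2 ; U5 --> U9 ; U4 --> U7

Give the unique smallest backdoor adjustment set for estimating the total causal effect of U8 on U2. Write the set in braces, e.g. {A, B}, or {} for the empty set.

Variables eligible for adjustment (non-descendants of U8, excluding U8 and U2): {U4, U5, U9}.
Backdoor paths from U8 to U2:
  P1: U8 <- U5 -> U9 -> U2
  P2: U8 <- U5 -> U2
The empty set is not sufficient: P1 (U8 <- U5 -> U9 -> U2) has no collider blocking it and no conditioned non-collider, so it is open.
Try {U5}:
  P1: blocked at fork node U5 ∈ conditioning set.
  P2: blocked at fork node U5 ∈ conditioning set.
{U5} contains no descendant of U8 and blocks every backdoor path.
No other singleton works — e.g. {U4} leaves P1 open — so {U5} is the unique smallest valid adjustment set.

{U5}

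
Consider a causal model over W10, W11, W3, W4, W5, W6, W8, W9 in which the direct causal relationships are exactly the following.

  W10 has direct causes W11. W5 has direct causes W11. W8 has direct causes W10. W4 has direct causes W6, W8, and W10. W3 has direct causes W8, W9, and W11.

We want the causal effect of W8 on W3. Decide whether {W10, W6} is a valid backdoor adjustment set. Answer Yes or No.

Yes

Backdoor paths from W8 to W3 (paths whose first edge points into W8):
  P1: W8 <- W10 <- W11 -> W3
Condition 1 (no descendant of W8 in the set): holds — descendants of W8 are {W3, W4}; none are in {W10, W6}.
Condition 2 (every backdoor path blocked by {W10, W6}):
  P1: blocked at chain node W10 ∈ conditioning set.
{W10, W6} satisfies the backdoor criterion.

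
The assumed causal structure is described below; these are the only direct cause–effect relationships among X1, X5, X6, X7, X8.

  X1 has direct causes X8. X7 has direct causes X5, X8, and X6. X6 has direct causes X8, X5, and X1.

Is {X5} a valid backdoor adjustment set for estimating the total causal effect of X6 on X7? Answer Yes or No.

No

Backdoor paths from X6 to X7 (paths whose first edge points into X6):
  P1: X6 <- X8 -> X7
  P2: X6 <- X1 <- X8 -> X7
  P3: X6 <- X5 -> X7
Condition 1 (no descendant of X6 in the set): holds — descendants of X6 are {X7}; none are in {X5}.
Condition 2 (every backdoor path blocked by {X5}):
  P1: open — no interior node is in the conditioning set.
  P2: open — no interior node is in the conditioning set.
  P3: blocked at fork node X5 ∈ conditioning set.
{X5} does not satisfy the backdoor criterion.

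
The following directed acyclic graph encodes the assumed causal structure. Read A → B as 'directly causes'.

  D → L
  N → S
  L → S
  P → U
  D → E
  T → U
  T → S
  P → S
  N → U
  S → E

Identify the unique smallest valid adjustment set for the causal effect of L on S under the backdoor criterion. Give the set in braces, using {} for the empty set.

Variables eligible for adjustment (non-descendants of L, excluding L and S): {D, N, P, T, U}.
Backdoor paths from L to S:
  P1: L <- D -> E <- S
Each backdoor path contains an unconditioned collider, so every path is already blocked with the empty conditioning set:
  P1: blocked at collider E (neither it nor any descendant is in the conditioning set).
The empty set is therefore the unique smallest valid set.

{}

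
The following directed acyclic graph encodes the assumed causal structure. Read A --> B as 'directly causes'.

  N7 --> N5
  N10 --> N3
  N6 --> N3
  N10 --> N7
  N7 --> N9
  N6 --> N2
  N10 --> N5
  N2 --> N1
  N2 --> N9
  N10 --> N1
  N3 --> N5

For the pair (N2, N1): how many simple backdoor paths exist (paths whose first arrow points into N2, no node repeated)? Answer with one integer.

A backdoor path from N2 to N1 is any simple undirected path whose first edge points into N2 (i.e. leaves N2 via a parent).
Parents of N2: {N6}.
Enumerating:
  P1: N2 <- N6 -> N3 <- N10 -> N1
  P2: N2 <- N6 -> N3 -> N5 <- N10 -> N1
  P3: N2 <- N6 -> N3 -> N5 <- N7 <- N10 -> N1
That exhausts the simple backdoor paths. Count: 3.

3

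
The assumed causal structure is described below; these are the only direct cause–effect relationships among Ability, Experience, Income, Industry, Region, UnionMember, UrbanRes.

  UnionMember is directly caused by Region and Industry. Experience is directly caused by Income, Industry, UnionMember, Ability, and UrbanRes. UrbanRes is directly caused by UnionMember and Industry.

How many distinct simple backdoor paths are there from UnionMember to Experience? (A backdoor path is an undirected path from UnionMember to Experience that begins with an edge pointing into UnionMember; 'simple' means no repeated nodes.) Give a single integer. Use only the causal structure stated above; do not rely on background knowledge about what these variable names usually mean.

2

A backdoor path from UnionMember to Experience is any simple undirected path whose first edge points into UnionMember (i.e. leaves UnionMember via a parent).
Parents of UnionMember: {Industry, Region}.
Enumerating:
  P1: UnionMember <- Industry -> UrbanRes -> Experience
  P2: UnionMember <- Industry -> Experience
That exhausts the simple backdoor paths. Count: 2.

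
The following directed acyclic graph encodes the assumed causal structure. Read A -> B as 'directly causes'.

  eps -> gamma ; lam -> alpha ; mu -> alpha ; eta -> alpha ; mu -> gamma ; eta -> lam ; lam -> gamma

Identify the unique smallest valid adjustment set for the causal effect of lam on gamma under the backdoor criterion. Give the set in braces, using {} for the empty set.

Variables eligible for adjustment (non-descendants of lam, excluding lam and gamma): {eps, eta, mu}.
Backdoor paths from lam to gamma:
  P1: lam <- eta -> alpha <- mu -> gamma
Each backdoor path contains an unconditioned collider, so every path is already blocked with the empty conditioning set:
  P1: blocked at collider alpha (neither it nor any descendant is in the conditioning set).
The empty set is therefore the unique smallest valid set.

{}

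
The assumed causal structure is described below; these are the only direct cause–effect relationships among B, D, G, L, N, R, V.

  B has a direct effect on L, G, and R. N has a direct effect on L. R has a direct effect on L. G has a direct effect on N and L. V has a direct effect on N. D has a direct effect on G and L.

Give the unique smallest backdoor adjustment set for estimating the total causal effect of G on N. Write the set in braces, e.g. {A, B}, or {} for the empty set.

{}

Variables eligible for adjustment (non-descendants of G, excluding G and N): {B, D, R, V}.
Backdoor paths from G to N:
  P1: G <- B -> R -> L <- N
  P2: G <- B -> L <- N
  P3: G <- D -> L <- N
Each backdoor path contains an unconditioned collider, so every path is already blocked with the empty conditioning set:
  P1: blocked at collider L (neither it nor any descendant is in the conditioning set).
  P2: blocked at collider L (neither it nor any descendant is in the conditioning set).
  P3: blocked at collider L (neither it nor any descendant is in the conditioning set).
The empty set is therefore the unique smallest valid set.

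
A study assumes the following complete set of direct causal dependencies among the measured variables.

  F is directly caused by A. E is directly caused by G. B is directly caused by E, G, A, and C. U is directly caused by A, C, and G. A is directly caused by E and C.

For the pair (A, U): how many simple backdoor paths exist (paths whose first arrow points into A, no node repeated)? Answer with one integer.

7

A backdoor path from A to U is any simple undirected path whose first edge points into A (i.e. leaves A via a parent).
Parents of A: {C, E}.
Enumerating:
  P1: A <- E <- G -> B <- C -> U
  P2: A <- E <- G -> U
  P3: A <- E -> B <- G -> U
  P4: A <- E -> B <- C -> U
  P5: A <- C -> B <- G -> U
  P6: A <- C -> B <- E <- G -> U
  P7: A <- C -> U
That exhausts the simple backdoor paths. Count: 7.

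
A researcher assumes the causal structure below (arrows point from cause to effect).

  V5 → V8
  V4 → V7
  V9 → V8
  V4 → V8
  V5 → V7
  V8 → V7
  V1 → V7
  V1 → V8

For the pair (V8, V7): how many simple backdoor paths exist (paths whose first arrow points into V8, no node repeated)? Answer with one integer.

A backdoor path from V8 to V7 is any simple undirected path whose first edge points into V8 (i.e. leaves V8 via a parent).
Parents of V8: {V1, V4, V5, V9}.
Enumerating:
  P1: V8 <- V5 -> V7
  P2: V8 <- V1 -> V7
  P3: V8 <- V4 -> V7
That exhausts the simple backdoor paths. Count: 3.

3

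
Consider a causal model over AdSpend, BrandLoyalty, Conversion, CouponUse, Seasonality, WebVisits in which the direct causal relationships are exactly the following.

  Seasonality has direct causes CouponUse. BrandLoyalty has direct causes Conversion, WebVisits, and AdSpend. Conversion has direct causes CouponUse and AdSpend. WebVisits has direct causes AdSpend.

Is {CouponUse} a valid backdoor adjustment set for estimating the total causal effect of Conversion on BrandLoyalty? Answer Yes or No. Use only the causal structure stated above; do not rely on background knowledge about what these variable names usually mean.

Backdoor paths from Conversion to BrandLoyalty (paths whose first edge points into Conversion):
  P1: Conversion <- AdSpend -> WebVisits -> BrandLoyalty
  P2: Conversion <- AdSpend -> BrandLoyalty
Condition 1 (no descendant of Conversion in the set): holds — descendants of Conversion are {BrandLoyalty}; none are in {CouponUse}.
Condition 2 (every backdoor path blocked by {CouponUse}):
  P1: open — no interior node is in the conditioning set.
  P2: open — no interior node is in the conditioning set.
{CouponUse} does not satisfy the backdoor criterion.

No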